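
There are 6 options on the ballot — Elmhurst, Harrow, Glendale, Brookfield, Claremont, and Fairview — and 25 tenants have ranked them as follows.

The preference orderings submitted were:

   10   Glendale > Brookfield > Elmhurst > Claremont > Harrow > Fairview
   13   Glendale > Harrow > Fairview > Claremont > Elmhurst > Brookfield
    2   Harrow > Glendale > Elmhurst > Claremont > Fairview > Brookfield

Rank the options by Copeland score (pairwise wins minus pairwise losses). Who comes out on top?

Pairwise results:
  Elmhurst vs Harrow: Harrow wins 15–10.
  Elmhurst vs Glendale: Glendale wins 25–0.
  Elmhurst vs Brookfield: Elmhurst wins 15–10.
  Elmhurst vs Claremont: Claremont wins 13–12.
  Elmhurst vs Fairview: Fairview wins 13–12.
  Harrow vs Glendale: Glendale wins 23–2.
  Harrow vs Brookfield: Harrow wins 15–10.
  Harrow vs Claremont: Harrow wins 15–10.
  Harrow vs Fairview: Harrow wins 25–0.
  Glendale vs Brookfield: Glendale wins 25–0.
  Glendale vs Claremont: Glendale wins 25–0.
  Glendale vs Fairview: Glendale wins 25–0.
  Brookfield vs Claremont: Claremont wins 15–10.
  Brookfield vs Fairview: Fairview wins 15–10.
  Claremont vs Fairview: Fairview wins 13–12.
Copeland scores (wins − losses):
  Elmhurst: 1 − 4 = -3
  Harrow: 4 − 1 = 3
  Glendale: 5 − 0 = 5
  Brookfield: 0 − 5 = -5
  Claremont: 2 − 3 = -1
  Fairview: 3 − 2 = 1
Glendale has the best Copeland score.

Glendale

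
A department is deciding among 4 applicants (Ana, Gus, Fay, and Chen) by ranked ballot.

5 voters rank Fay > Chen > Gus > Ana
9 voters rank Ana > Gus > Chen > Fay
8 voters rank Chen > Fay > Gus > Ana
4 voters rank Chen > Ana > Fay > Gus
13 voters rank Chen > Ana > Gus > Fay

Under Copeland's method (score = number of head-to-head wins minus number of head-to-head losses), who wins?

Chen

Pairwise results:
  Ana vs Gus: Ana wins 26–13.
  Ana vs Fay: Ana wins 26–13.
  Ana vs Chen: Chen wins 30–9.
  Gus vs Fay: Gus wins 22–17.
  Gus vs Chen: Chen wins 30–9.
  Fay vs Chen: Chen wins 34–5.
Copeland scores (wins − losses):
  Ana: 2 − 1 = 1
  Gus: 1 − 2 = -1
  Fay: 0 − 3 = -3
  Chen: 3 − 0 = 3
Chen has the best Copeland score.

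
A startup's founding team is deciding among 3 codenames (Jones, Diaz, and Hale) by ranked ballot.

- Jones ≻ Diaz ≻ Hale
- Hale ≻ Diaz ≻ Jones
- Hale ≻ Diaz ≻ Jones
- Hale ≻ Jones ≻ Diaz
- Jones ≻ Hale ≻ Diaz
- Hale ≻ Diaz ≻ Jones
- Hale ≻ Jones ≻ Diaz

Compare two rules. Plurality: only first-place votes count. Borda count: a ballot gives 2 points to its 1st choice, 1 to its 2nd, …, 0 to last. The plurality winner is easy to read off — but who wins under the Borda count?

Hale

Plurality first-place counts: Jones 2, Diaz 0, Hale 5 → Hale.
Borda totals: Jones 6, Diaz 4, Hale 11 → Hale.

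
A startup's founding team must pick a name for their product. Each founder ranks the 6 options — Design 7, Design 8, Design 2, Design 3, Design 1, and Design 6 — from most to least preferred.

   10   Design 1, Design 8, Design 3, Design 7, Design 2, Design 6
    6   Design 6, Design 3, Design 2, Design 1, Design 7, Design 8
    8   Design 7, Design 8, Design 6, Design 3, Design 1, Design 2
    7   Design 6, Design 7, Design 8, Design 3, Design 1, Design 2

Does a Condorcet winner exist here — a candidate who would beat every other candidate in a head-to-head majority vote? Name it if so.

Head-to-head results (31 voters total):
Design 7 vs Design 8: Design 7 wins 21–10.
Design 7 vs Design 2: Design 7 wins 25–6.
Design 7 vs Design 3: Design 3 wins 16–15.
Design 7 vs Design 1: Design 1 wins 16–15.
Design 7 vs Design 6: Design 7 wins 18–13.
Design 8 vs Design 2: Design 8 wins 25–6.
Design 8 vs Design 3: Design 8 wins 25–6.
Design 8 vs Design 1: Design 1 wins 16–15.
Design 8 vs Design 6: Design 8 wins 18–13.
Design 2 vs Design 3: Design 3 wins 31–0.
Design 2 vs Design 1: Design 1 wins 25–6.
Design 2 vs Design 6: Design 6 wins 21–10.
Design 3 vs Design 1: Design 3 wins 21–10.
Design 3 vs Design 6: Design 6 wins 21–10.
Design 1 vs Design 6: Design 6 wins 21–10.
No candidate beats all others: Design 7 beats Design 8 beats Design 3 beats Design 7, a majority cycle.

None — there is no Condorcet winner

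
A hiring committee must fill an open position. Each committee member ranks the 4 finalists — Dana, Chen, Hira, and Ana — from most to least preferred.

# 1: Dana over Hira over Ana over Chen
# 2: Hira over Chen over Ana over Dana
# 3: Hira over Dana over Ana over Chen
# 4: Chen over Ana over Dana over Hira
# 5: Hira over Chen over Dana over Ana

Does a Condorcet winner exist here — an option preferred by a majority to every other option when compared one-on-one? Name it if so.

Head-to-head results (5 voters total):
Dana vs Chen: Chen wins 3–2.
Dana vs Hira: Hira wins 3–2.
Dana vs Ana: Dana wins 3–2.
Chen vs Hira: Hira wins 4–1.
Chen vs Ana: Chen wins 3–2.
Hira vs Ana: Hira wins 4–1.
Hira beats each rival — Dana (3–2), Chen (4–1), Ana (4–1) — so Hira is the Condorcet winner.

Hira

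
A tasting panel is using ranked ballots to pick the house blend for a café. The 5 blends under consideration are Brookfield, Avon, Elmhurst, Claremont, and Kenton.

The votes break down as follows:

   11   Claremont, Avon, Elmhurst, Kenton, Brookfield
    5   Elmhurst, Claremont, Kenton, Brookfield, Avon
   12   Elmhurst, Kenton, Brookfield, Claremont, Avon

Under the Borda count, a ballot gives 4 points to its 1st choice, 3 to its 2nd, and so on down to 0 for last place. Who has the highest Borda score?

Elmhurst

Borda scores:
  Brookfield: 11·0 + 5·1 + 12·2 = 29
  Avon: 11·3 + 5·0 + 12·0 = 33
  Elmhurst: 11·2 + 5·4 + 12·4 = 90
  Claremont: 11·4 + 5·3 + 12·1 = 71
  Kenton: 11·1 + 5·2 + 12·3 = 57
Elmhurst has the highest total.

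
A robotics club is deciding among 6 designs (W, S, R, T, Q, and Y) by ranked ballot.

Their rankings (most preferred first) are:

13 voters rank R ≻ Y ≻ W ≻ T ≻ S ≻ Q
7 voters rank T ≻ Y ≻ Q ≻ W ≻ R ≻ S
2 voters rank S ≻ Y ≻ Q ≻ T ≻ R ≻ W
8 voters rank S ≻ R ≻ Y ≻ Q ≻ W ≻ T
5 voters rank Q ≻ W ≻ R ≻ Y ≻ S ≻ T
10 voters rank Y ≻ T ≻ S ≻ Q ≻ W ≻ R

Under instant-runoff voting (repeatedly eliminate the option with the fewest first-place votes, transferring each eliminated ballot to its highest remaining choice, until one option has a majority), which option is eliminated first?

Round 1: R 13, S 10, Y 10, T 7, Q 5, W 0. W has the fewest and is eliminated.
Round 2: R 13, S 10, Y 10, T 7, Q 5. Q has the fewest and is eliminated.
Round 3: R 18, S 10, Y 10, T 7. T has the fewest and is eliminated.
Round 4: R 18, Y 17, S 10. S has the fewest and is eliminated.
Round 5: R 26, Y 19. R has a majority.

W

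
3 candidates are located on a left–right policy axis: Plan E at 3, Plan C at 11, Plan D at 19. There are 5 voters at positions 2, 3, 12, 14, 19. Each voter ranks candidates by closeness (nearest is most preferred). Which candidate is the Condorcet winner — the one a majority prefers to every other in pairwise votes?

Plan C

With single-peaked preferences on a line, the Condorcet winner is the candidate closest to the median voter.
The median voter (position 12) is closest to Plan C at 11.
Check: Plan C vs Plan E — voters closer to Plan C: 3 of 5.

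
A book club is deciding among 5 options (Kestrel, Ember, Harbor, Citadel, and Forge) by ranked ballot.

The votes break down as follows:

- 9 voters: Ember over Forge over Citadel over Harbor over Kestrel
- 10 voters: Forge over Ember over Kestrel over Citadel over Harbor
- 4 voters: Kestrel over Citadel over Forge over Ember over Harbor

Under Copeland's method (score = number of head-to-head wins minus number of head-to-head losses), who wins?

Forge

Pairwise results:
  Kestrel vs Ember: Ember wins 19–4.
  Kestrel vs Harbor: Kestrel wins 14–9.
  Kestrel vs Citadel: Kestrel wins 14–9.
  Kestrel vs Forge: Forge wins 19–4.
  Ember vs Harbor: Ember wins 23–0.
  Ember vs Citadel: Ember wins 19–4.
  Ember vs Forge: Forge wins 14–9.
  Harbor vs Citadel: Citadel wins 23–0.
  Harbor vs Forge: Forge wins 23–0.
  Citadel vs Forge: Forge wins 19–4.
Copeland scores (wins − losses):
  Kestrel: 2 − 2 = 0
  Ember: 3 − 1 = 2
  Harbor: 0 − 4 = -4
  Citadel: 1 − 3 = -2
  Forge: 4 − 0 = 4
Forge has the best Copeland score.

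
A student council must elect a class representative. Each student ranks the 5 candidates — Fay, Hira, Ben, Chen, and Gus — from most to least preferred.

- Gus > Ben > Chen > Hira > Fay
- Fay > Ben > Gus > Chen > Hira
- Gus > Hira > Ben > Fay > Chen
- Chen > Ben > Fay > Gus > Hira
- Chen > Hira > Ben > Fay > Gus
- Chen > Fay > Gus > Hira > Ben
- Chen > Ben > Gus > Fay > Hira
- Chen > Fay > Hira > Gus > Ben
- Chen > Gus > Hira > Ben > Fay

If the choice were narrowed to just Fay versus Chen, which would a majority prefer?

Chen

Ballots ranking Fay above Chen: 2.
Ballots ranking Chen above Fay: 7.
Chen wins the head-to-head, 7–2.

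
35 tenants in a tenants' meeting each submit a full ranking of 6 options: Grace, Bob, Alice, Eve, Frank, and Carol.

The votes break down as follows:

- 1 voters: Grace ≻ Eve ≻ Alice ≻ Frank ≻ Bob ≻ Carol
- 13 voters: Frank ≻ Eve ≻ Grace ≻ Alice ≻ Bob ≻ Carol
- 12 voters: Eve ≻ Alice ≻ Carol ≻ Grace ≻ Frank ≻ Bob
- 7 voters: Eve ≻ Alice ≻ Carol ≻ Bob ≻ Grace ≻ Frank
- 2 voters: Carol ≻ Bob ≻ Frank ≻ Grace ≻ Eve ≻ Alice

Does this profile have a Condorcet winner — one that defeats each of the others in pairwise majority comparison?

Head-to-head results (35 voters total):
Grace vs Bob: Grace wins 26–9.
Grace vs Alice: Alice wins 19–16.
Grace vs Eve: Eve wins 32–3.
Grace vs Frank: Grace wins 20–15.
Grace vs Carol: Carol wins 21–14.
Bob vs Alice: Alice wins 33–2.
Bob vs Eve: Eve wins 33–2.
Bob vs Frank: Frank wins 26–9.
Bob vs Carol: Carol wins 21–14.
Alice vs Eve: Eve wins 35–0.
Alice vs Frank: Alice wins 20–15.
Alice vs Carol: Alice wins 33–2.
Eve vs Frank: Eve wins 20–15.
Eve vs Carol: Eve wins 33–2.
Frank vs Carol: Carol wins 21–14.
Eve beats each rival — Grace (32–3), Bob (33–2), Alice (35–0), Frank (20–15), Carol (33–2) — so Eve is the Condorcet winner.

Yes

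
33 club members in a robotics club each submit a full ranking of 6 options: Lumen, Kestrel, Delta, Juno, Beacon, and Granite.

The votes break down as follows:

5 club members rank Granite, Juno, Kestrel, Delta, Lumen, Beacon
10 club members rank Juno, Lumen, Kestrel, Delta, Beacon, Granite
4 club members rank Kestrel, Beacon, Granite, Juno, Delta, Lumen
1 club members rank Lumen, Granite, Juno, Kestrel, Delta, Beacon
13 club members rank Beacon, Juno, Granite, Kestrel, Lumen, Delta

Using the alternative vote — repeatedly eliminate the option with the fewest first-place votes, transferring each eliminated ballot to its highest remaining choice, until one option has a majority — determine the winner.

Round 1: Beacon 13, Juno 10, Granite 5, Kestrel 4, Lumen 1, Delta 0. Delta has the fewest and is eliminated.
Round 2: Beacon 13, Juno 10, Granite 5, Kestrel 4, Lumen 1. Lumen has the fewest and is eliminated.
Round 3: Beacon 13, Juno 10, Granite 6, Kestrel 4. Kestrel has the fewest and is eliminated.
Round 4: Beacon 17, Juno 10, Granite 6. Beacon has a majority.

Beacon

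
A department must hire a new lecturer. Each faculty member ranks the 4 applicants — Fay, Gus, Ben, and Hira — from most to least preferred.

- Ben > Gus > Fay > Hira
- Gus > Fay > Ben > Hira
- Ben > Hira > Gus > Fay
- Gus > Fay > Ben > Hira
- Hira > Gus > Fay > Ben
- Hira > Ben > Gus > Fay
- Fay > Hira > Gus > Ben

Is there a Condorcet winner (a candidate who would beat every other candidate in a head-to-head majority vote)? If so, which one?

No Condorcet winner

Head-to-head results (7 voters total):
Fay vs Gus: Gus wins 6–1.
Fay vs Ben: Fay wins 4–3.
Fay vs Hira: Fay wins 4–3.
Gus vs Ben: Gus wins 4–3.
Gus vs Hira: Hira wins 4–3.
Ben vs Hira: Ben wins 4–3.
No candidate beats all others: Fay beats Hira beats Gus beats Fay, a majority cycle.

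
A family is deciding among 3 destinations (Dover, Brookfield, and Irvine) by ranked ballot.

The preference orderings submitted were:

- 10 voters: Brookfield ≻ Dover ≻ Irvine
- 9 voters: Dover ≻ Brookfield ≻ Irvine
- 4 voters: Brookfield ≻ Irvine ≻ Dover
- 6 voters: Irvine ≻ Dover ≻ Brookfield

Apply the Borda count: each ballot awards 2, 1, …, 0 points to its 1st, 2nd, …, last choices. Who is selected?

Borda scores:
  Dover: 10·1 + 9·2 + 4·0 + 6·1 = 34
  Brookfield: 10·2 + 9·1 + 4·2 + 6·0 = 37
  Irvine: 10·0 + 9·0 + 4·1 + 6·2 = 16
Brookfield has the highest total.

Brookfield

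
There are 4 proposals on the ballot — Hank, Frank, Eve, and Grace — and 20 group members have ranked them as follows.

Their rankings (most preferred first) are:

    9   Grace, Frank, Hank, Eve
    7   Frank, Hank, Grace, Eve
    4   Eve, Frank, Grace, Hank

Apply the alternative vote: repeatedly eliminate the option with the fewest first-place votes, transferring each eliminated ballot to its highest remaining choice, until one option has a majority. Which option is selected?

Frank

Round 1: Grace 9, Frank 7, Eve 4, Hank 0. Hank has the fewest and is eliminated.
Round 2: Grace 9, Frank 7, Eve 4. Eve has the fewest and is eliminated.
Round 3: Frank 11, Grace 9. Frank has a majority.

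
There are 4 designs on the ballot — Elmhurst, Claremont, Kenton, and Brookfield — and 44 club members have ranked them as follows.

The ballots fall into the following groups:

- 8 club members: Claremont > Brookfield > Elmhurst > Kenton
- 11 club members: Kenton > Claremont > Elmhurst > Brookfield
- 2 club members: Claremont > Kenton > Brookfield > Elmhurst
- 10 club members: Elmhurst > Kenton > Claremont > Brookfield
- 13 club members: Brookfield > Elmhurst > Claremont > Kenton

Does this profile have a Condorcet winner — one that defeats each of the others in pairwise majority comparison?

No

Head-to-head results (44 voters total):
Elmhurst vs Claremont: Elmhurst wins 23–21.
Elmhurst vs Kenton: Elmhurst wins 31–13.
Elmhurst vs Brookfield: Brookfield wins 23–21.
Claremont vs Kenton: Claremont wins 23–21.
Claremont vs Brookfield: Claremont wins 31–13.
Kenton vs Brookfield: Kenton wins 23–21.
No candidate beats all others: Elmhurst beats Claremont beats Brookfield beats Elmhurst, a majority cycle.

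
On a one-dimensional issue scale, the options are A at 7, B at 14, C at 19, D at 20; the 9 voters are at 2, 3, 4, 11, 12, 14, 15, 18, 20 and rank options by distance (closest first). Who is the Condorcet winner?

B

With single-peaked preferences on a line, the Condorcet winner is the candidate closest to the median voter.
The median voter (position 12) is closest to B at 14.
Check: B vs D — voters closer to B: 7 of 9.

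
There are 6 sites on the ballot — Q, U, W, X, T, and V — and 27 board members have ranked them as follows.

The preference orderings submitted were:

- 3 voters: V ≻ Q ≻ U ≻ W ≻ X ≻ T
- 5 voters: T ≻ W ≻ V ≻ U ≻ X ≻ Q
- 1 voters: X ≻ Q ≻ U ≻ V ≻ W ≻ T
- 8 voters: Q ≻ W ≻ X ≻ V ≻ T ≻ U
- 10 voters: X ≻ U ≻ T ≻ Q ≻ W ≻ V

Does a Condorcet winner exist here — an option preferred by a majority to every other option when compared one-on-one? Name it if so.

There is no Condorcet winner

Head-to-head results (27 voters total):
Q vs U: U wins 15–12.
Q vs W: Q wins 22–5.
Q vs X: X wins 16–11.
Q vs T: T wins 15–12.
Q vs V: Q wins 19–8.
U vs W: U wins 14–13.
U vs X: X wins 19–8.
U vs T: U wins 14–13.
U vs V: V wins 16–11.
W vs X: W wins 16–11.
W vs T: T wins 15–12.
W vs V: W wins 23–4.
X vs T: X wins 22–5.
X vs V: X wins 19–8.
T vs V: T wins 15–12.
No candidate beats all others: Q beats V beats U beats Q, a majority cycle.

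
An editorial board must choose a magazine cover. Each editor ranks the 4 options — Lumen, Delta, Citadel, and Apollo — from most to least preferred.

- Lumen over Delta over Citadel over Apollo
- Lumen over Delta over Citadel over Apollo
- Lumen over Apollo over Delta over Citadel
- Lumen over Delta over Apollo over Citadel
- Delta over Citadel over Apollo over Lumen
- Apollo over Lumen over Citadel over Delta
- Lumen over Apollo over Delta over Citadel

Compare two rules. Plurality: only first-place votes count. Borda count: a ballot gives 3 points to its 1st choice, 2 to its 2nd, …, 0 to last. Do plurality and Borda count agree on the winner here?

Yes

Plurality first-place counts: Lumen 5, Delta 1, Citadel 0, Apollo 1 → Lumen.
Borda totals: Lumen 17, Delta 11, Citadel 5, Apollo 9 → Lumen.
The two rules agree on Lumen.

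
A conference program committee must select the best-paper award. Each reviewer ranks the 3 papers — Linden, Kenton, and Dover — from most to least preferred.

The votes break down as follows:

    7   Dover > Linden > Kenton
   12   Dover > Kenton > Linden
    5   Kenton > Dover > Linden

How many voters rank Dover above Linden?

24

Ballots ranking Dover above Linden: 7+12+5 = 24.
Ballots ranking Linden above Dover: 0.
So 24 of 24 voters prefer Dover to Linden.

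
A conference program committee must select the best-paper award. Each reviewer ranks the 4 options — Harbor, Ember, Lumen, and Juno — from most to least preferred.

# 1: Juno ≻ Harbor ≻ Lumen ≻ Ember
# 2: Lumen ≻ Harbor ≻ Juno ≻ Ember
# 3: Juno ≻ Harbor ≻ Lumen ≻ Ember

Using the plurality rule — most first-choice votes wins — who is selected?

Juno

First-place vote totals:
  Harbor: 0
  Ember: 0
  Lumen: 1
  Juno: 2
Juno has the most first-place votes.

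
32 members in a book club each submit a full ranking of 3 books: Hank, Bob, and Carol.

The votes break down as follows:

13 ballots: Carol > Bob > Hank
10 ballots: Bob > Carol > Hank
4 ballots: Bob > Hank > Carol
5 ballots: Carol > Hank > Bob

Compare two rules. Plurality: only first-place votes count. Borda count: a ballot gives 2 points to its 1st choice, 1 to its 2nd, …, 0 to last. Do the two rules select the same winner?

Plurality first-place counts: Hank 0, Bob 14, Carol 18 → Carol.
Borda totals: Hank 9, Bob 41, Carol 46 → Carol.
The two rules agree on Carol.

Yes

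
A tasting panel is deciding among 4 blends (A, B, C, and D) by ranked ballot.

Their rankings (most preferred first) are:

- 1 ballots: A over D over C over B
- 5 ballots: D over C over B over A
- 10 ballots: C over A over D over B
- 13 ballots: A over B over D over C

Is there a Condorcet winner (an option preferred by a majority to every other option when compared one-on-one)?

Head-to-head results (29 voters total):
A vs B: A wins 24–5.
A vs C: C wins 15–14.
A vs D: A wins 24–5.
B vs C: C wins 16–13.
B vs D: D wins 16–13.
C vs D: D wins 19–10.
No candidate beats all others: A beats D beats C beats A, a majority cycle.

No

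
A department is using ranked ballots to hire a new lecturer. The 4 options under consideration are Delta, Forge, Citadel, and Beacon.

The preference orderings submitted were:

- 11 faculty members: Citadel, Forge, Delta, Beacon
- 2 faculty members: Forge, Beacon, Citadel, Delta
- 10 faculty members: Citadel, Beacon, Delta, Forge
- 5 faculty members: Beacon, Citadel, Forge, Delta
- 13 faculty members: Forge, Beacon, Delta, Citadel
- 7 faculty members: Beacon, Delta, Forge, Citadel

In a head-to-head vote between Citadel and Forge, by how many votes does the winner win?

Ballots ranking Citadel above Forge: 11+10+5 = 26.
Ballots ranking Forge above Citadel: 2+13+7 = 22.
Citadel wins 26–22, a margin of 4.

4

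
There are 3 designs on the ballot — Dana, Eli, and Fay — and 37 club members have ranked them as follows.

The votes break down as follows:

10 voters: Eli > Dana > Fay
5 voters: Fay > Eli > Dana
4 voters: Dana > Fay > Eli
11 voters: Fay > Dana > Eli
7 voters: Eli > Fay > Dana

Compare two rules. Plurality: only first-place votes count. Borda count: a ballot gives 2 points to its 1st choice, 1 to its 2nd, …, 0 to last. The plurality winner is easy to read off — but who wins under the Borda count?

Fay

Plurality first-place counts: Dana 4, Eli 17, Fay 16 → Eli.
Borda totals: Dana 29, Eli 39, Fay 43 → Fay.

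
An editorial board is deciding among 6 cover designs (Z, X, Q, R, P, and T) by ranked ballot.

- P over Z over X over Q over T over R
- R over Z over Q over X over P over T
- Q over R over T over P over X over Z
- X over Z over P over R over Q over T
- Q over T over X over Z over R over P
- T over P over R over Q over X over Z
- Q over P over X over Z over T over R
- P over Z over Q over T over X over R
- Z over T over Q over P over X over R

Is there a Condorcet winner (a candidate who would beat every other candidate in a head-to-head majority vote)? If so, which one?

Head-to-head results (9 voters total):
Z vs X: X wins 5–4.
Z vs Q: Z wins 5–4.
Z vs R: Z wins 6–3.
Z vs P: P wins 5–4.
Z vs T: Z wins 6–3.
X vs Q: Q wins 7–2.
X vs R: X wins 6–3.
X vs P: P wins 6–3.
X vs T: T wins 5–4.
Q vs R: Q wins 6–3.
Q vs P: Q wins 5–4.
Q vs T: Q wins 7–2.
R vs P: P wins 6–3.
R vs T: T wins 6–3.
P vs T: P wins 5–4.
No candidate beats all others: Z beats Q beats X beats Z, a majority cycle.

None — there is no Condorcet winner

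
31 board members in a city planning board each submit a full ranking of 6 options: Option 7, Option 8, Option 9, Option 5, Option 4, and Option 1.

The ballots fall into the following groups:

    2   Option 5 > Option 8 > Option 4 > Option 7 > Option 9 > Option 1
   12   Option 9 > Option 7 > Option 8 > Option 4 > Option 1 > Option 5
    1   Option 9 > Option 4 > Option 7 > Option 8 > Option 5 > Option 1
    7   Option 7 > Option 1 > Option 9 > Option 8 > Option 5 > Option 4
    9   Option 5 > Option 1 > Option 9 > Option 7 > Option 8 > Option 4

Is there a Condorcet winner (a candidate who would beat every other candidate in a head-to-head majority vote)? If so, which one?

No Condorcet winner

Head-to-head results (31 voters total):
Option 7 vs Option 8: Option 7 wins 29–2.
Option 7 vs Option 9: Option 9 wins 22–9.
Option 7 vs Option 5: Option 7 wins 20–11.
Option 7 vs Option 4: Option 7 wins 28–3.
Option 7 vs Option 1: Option 7 wins 22–9.
Option 8 vs Option 9: Option 9 wins 29–2.
Option 8 vs Option 5: Option 8 wins 20–11.
Option 8 vs Option 4: Option 8 wins 30–1.
Option 8 vs Option 1: Option 1 wins 16–15.
Option 9 vs Option 5: Option 9 wins 20–11.
Option 9 vs Option 4: Option 9 wins 29–2.
Option 9 vs Option 1: Option 1 wins 16–15.
Option 5 vs Option 4: Option 5 wins 18–13.
Option 5 vs Option 1: Option 1 wins 19–12.
Option 4 vs Option 1: Option 1 wins 16–15.
No candidate beats all others: Option 7 beats Option 1 beats Option 9 beats Option 7, a majority cycle.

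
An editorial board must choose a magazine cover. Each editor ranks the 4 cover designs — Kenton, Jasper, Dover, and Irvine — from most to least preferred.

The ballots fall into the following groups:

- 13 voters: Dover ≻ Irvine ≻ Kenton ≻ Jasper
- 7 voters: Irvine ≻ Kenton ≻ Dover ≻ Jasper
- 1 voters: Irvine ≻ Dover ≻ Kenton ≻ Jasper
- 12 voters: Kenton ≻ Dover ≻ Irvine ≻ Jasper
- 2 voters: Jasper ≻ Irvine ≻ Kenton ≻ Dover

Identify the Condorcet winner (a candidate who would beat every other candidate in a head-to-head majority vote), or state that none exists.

Head-to-head results (35 voters total):
Kenton vs Jasper: Kenton wins 33–2.
Kenton vs Dover: Kenton wins 21–14.
Kenton vs Irvine: Irvine wins 23–12.
Jasper vs Dover: Dover wins 33–2.
Jasper vs Irvine: Irvine wins 33–2.
Dover vs Irvine: Dover wins 25–10.
No candidate beats all others: Kenton beats Dover beats Irvine beats Kenton, a majority cycle.

None — there is no Condorcet winner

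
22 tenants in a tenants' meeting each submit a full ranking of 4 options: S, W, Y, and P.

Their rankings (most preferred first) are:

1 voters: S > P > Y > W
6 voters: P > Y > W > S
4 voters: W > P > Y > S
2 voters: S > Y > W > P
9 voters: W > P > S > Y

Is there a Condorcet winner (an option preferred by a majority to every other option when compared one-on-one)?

Head-to-head results (22 voters total):
S vs W: W wins 19–3.
S vs Y: S wins 12–10.
S vs P: P wins 19–3.
W vs Y: W wins 13–9.
W vs P: W wins 15–7.
Y vs P: P wins 20–2.
W beats each rival — S (19–3), Y (13–9), P (15–7) — so W is the Condorcet winner.

Yes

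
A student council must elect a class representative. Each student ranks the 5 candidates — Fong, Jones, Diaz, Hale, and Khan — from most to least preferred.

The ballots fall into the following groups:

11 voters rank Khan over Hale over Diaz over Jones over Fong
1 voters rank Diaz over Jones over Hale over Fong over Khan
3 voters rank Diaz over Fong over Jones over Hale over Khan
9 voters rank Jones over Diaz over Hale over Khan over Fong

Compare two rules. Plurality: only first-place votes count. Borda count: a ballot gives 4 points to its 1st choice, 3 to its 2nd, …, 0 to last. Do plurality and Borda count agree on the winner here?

Plurality first-place counts: Fong 0, Jones 9, Diaz 4, Hale 0, Khan 11 → Khan.
Borda totals: Fong 10, Jones 56, Diaz 65, Hale 56, Khan 53 → Diaz.
The two rules disagree: plurality picks Khan, Borda picks Diaz.

No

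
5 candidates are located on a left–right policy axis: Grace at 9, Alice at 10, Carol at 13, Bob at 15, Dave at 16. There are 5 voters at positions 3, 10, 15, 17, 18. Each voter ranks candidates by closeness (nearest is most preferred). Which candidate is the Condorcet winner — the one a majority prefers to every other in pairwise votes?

With single-peaked preferences on a line, the Condorcet winner is the candidate closest to the median voter.
The median voter (position 15) is closest to Bob at 15.
Check: Bob vs Alice — voters closer to Bob: 3 of 5.

Bob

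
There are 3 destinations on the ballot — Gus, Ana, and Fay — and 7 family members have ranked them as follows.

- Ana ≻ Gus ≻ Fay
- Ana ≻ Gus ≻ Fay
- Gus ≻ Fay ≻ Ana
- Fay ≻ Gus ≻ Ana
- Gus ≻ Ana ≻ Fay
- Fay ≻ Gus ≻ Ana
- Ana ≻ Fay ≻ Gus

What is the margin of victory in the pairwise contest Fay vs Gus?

1

Ballots ranking Fay above Gus: 3.
Ballots ranking Gus above Fay: 4.
Gus wins 4–3, a margin of 1.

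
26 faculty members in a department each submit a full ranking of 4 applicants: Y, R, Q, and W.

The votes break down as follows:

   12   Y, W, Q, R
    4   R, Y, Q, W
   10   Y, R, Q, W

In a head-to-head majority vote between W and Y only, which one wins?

Y

Ballots ranking W above Y: 0.
Ballots ranking Y above W: 12+4+10 = 26.
Y wins the head-to-head, 26–0.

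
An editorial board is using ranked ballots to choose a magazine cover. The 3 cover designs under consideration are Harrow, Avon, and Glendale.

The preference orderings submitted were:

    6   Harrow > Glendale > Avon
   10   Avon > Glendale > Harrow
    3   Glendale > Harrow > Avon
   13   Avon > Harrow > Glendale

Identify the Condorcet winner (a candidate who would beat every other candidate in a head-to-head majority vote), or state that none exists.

Head-to-head results (32 voters total):
Harrow vs Avon: Avon wins 23–9.
Harrow vs Glendale: Harrow wins 19–13.
Avon vs Glendale: Avon wins 23–9.
Avon beats each rival — Harrow (23–9), Glendale (23–9) — so Avon is the Condorcet winner.

Avon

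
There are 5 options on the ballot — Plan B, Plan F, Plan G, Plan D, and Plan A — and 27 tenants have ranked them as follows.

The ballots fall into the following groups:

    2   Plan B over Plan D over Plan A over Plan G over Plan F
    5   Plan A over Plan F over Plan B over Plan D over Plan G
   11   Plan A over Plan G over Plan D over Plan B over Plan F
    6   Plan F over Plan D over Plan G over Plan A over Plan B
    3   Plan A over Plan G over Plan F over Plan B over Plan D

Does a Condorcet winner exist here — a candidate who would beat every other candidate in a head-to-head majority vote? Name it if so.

Plan A

Head-to-head results (27 voters total):
Plan B vs Plan F: Plan F wins 14–13.
Plan B vs Plan G: Plan G wins 20–7.
Plan B vs Plan D: Plan D wins 17–10.
Plan B vs Plan A: Plan A wins 25–2.
Plan F vs Plan G: Plan G wins 16–11.
Plan F vs Plan D: Plan F wins 14–13.
Plan F vs Plan A: Plan A wins 21–6.
Plan G vs Plan D: Plan G wins 14–13.
Plan G vs Plan A: Plan A wins 21–6.
Plan D vs Plan A: Plan A wins 19–8.
Plan A beats each rival — Plan B (25–2), Plan F (21–6), Plan G (21–6), Plan D (19–8) — so Plan A is the Condorcet winner.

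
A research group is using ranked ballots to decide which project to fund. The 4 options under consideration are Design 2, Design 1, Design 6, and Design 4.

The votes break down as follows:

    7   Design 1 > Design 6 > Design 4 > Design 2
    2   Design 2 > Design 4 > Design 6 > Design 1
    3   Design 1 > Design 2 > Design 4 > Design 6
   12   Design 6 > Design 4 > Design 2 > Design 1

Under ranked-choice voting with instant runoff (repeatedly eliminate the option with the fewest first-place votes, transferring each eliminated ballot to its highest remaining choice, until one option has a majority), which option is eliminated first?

Design 4

Round 1: Design 6 12, Design 1 10, Design 2 2, Design 4 0. Design 4 has the fewest and is eliminated.
Round 2: Design 6 12, Design 1 10, Design 2 2. Design 2 has the fewest and is eliminated.
Round 3: Design 6 14, Design 1 10. Design 6 has a majority.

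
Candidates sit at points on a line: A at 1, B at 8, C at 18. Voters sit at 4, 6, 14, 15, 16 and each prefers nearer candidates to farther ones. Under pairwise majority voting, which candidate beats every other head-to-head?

C

With single-peaked preferences on a line, the Condorcet winner is the candidate closest to the median voter.
The median voter (position 14) is closest to C at 18.
Check: C vs A — voters closer to C: 3 of 5.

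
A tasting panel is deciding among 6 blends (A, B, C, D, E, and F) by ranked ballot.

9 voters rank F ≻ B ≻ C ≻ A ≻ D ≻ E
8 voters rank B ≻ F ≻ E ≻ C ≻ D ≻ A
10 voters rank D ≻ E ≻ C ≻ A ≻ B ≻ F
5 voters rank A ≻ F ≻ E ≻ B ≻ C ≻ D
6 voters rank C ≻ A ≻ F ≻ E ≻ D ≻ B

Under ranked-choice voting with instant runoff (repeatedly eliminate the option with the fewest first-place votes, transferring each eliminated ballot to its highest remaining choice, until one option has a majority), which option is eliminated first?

E

Round 1: D 10, F 9, B 8, C 6, A 5, E 0. E has the fewest and is eliminated.
Round 2: D 10, F 9, B 8, C 6, A 5. A has the fewest and is eliminated.
Round 3: F 14, D 10, B 8, C 6. C has the fewest and is eliminated.
Round 4: F 20, D 10, B 8. F has a majority.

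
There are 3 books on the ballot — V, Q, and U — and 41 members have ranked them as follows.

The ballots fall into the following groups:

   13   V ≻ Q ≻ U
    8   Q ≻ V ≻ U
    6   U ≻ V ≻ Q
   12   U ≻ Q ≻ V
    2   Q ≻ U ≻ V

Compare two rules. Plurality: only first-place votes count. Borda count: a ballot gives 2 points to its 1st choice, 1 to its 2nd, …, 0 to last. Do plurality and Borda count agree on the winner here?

No

Plurality first-place counts: V 13, Q 10, U 18 → U.
Borda totals: V 40, Q 45, U 38 → Q.
The two rules disagree: plurality picks U, Borda picks Q.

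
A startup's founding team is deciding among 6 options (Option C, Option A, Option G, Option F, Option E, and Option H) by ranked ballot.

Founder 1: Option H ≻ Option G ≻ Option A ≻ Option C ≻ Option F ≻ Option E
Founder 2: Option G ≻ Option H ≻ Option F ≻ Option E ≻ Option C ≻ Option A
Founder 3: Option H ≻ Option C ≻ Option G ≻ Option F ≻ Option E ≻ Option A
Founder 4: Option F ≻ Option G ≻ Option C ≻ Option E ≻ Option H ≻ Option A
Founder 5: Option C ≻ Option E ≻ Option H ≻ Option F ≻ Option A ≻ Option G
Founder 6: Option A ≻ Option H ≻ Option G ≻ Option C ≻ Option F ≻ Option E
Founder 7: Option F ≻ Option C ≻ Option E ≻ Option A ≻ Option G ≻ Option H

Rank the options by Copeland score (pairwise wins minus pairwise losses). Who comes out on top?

Pairwise results:
  Option C vs Option A: Option C wins 5–2.
  Option C vs Option G: Option G wins 4–3.
  Option C vs Option F: Option C wins 4–3.
  Option C vs Option E: Option C wins 6–1.
  Option C vs Option H: Option H wins 4–3.
  Option A vs Option G: Option G wins 4–3.
  Option A vs Option F: Option F wins 5–2.
  Option A vs Option E: Option E wins 5–2.
  Option A vs Option H: Option H wins 5–2.
  Option G vs Option F: Option G wins 4–3.
  Option G vs Option E: Option G wins 5–2.
  Option G vs Option H: Option H wins 4–3.
  Option F vs Option E: Option F wins 6–1.
  Option F vs Option H: Option H wins 5–2.
  Option E vs Option H: Option H wins 4–3.
Copeland scores (wins − losses):
  Option C: 3 − 2 = 1
  Option A: 0 − 5 = -5
  Option G: 4 − 1 = 3
  Option F: 2 − 3 = -1
  Option E: 1 − 4 = -3
  Option H: 5 − 0 = 5
Option H has the best Copeland score.

Option H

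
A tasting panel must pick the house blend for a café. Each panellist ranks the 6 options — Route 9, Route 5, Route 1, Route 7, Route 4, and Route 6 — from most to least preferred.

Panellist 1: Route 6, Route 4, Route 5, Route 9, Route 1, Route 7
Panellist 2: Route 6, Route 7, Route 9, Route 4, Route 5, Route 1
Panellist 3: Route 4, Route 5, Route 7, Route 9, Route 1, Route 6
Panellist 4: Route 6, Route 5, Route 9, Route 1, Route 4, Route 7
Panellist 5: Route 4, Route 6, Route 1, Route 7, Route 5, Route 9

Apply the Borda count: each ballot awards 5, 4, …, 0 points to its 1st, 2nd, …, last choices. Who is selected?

Route 6

Borda scores:
  Route 9: 2 + 3 + 2 + 3 + 0 = 10
  Route 5: 3 + 1 + 4 + 4 + 1 = 13
  Route 1: 1 + 0 + 1 + 2 + 3 = 7
  Route 7: 0 + 4 + 3 + 0 + 2 = 9
  Route 4: 4 + 2 + 5 + 1 + 5 = 17
  Route 6: 5 + 5 + 0 + 5 + 4 = 19
Route 6 has the highest total.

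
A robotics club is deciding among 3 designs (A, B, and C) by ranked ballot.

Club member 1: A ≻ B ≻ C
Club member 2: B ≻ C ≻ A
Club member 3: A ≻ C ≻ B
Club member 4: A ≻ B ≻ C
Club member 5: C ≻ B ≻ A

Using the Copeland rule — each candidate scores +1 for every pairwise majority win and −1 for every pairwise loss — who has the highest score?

Pairwise results:
  A vs B: A wins 3–2.
  A vs C: A wins 3–2.
  B vs C: B wins 3–2.
Copeland scores (wins − losses):
  A: 2 − 0 = 2
  B: 1 − 1 = 0
  C: 0 − 2 = -2
A has the best Copeland score.

A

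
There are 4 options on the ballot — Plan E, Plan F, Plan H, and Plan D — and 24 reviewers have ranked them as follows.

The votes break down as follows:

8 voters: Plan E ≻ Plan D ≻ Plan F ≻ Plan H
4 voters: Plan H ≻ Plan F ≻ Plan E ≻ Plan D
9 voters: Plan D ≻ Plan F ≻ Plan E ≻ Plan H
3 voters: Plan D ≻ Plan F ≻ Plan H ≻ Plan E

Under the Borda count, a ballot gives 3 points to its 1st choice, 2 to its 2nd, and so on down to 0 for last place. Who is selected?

Plan D

Borda scores:
  Plan E: 8·3 + 4·1 + 9·1 + 3·0 = 37
  Plan F: 8·1 + 4·2 + 9·2 + 3·2 = 40
  Plan H: 8·0 + 4·3 + 9·0 + 3·1 = 15
  Plan D: 8·2 + 4·0 + 9·3 + 3·3 = 52
Plan D has the highest total.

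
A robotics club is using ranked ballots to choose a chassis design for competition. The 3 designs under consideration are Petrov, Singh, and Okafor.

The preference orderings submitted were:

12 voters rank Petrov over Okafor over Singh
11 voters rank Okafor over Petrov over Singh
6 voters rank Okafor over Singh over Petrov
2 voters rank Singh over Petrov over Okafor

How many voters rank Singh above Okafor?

Ballots ranking Singh above Okafor: 2.
Ballots ranking Okafor above Singh: 12+11+6 = 29.
So 2 of 31 voters prefer Singh to Okafor.

2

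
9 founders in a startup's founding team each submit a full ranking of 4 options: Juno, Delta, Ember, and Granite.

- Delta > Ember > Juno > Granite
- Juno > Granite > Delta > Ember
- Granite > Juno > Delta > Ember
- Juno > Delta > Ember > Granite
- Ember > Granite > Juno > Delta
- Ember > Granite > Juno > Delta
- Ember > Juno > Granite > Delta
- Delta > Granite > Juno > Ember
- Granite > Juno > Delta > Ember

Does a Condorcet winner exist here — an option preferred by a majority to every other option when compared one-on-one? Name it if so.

Head-to-head results (9 voters total):
Juno vs Delta: Juno wins 7–2.
Juno vs Ember: Juno wins 5–4.
Juno vs Granite: Granite wins 5–4.
Delta vs Ember: Delta wins 6–3.
Delta vs Granite: Granite wins 6–3.
Ember vs Granite: Ember wins 5–4.
No candidate beats all others: Juno beats Ember beats Granite beats Juno, a majority cycle.

No Condorcet winner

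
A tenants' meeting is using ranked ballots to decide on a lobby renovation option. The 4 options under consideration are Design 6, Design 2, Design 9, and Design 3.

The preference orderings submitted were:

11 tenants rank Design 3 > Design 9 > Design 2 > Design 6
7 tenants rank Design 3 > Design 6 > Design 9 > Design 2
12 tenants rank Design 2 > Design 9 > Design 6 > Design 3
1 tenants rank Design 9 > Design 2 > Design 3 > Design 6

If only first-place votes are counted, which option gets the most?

Design 3

First-place vote totals:
  Design 6: 0
  Design 2: 12
  Design 9: 1
  Design 3: 18
Design 3 has the most first-place votes.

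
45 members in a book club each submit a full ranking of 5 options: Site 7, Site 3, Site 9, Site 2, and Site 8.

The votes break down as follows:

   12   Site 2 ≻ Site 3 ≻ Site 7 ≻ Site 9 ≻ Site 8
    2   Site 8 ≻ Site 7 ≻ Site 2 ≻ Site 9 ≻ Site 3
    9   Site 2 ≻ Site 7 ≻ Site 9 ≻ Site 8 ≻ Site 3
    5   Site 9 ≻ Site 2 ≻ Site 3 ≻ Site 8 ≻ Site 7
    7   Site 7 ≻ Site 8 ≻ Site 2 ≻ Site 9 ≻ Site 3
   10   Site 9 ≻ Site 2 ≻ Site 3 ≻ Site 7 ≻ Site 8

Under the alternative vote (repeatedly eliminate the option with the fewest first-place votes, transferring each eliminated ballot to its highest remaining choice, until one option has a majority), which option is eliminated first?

Round 1: Site 2 21, Site 9 15, Site 7 7, Site 8 2, Site 3 0. Site 3 has the fewest and is eliminated.
Round 2: Site 2 21, Site 9 15, Site 7 7, Site 8 2. Site 8 has the fewest and is eliminated.
Round 3: Site 2 21, Site 9 15, Site 7 9. Site 7 has the fewest and is eliminated.
Round 4: Site 2 30, Site 9 15. Site 2 has a majority.

Site 3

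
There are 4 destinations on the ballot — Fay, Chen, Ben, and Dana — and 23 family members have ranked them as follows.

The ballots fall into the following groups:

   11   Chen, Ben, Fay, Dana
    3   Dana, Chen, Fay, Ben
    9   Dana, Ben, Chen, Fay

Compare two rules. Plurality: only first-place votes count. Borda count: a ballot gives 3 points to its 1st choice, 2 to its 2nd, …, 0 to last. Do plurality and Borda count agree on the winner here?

No

Plurality first-place counts: Fay 0, Chen 11, Ben 0, Dana 12 → Dana.
Borda totals: Fay 14, Chen 48, Ben 40, Dana 36 → Chen.
The two rules disagree: plurality picks Dana, Borda picks Chen.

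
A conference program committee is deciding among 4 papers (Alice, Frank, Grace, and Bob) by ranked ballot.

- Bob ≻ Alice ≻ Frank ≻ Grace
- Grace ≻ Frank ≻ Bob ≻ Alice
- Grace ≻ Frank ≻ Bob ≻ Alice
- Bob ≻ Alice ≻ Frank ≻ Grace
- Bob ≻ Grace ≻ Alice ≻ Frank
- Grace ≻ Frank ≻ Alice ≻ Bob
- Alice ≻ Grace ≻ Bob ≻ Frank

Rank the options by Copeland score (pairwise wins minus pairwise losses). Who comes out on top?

Grace

Pairwise results:
  Alice vs Frank: Alice wins 4–3.
  Alice vs Grace: Grace wins 4–3.
  Alice vs Bob: Bob wins 5–2.
  Frank vs Grace: Grace wins 5–2.
  Frank vs Bob: Bob wins 4–3.
  Grace vs Bob: Grace wins 4–3.
Copeland scores (wins − losses):
  Alice: 1 − 2 = -1
  Frank: 0 − 3 = -3
  Grace: 3 − 0 = 3
  Bob: 2 − 1 = 1
Grace has the best Copeland score.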